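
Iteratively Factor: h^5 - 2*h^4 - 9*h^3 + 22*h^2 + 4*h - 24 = (h + 1)*(h^4 - 3*h^3 - 6*h^2 + 28*h - 24) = (h - 2)*(h + 1)*(h^3 - h^2 - 8*h + 12) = (h - 2)*(h + 1)*(h + 3)*(h^2 - 4*h + 4) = (h - 2)^2*(h + 1)*(h + 3)*(h - 2)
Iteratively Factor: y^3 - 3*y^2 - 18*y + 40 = (y + 4)*(y^2 - 7*y + 10) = (y - 2)*(y + 4)*(y - 5)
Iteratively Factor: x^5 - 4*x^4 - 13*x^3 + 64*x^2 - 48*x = (x - 3)*(x^4 - x^3 - 16*x^2 + 16*x) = (x - 3)*(x - 1)*(x^3 - 16*x) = (x - 3)*(x - 1)*(x + 4)*(x^2 - 4*x) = x*(x - 3)*(x - 1)*(x + 4)*(x - 4)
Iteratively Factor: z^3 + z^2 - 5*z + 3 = (z - 1)*(z^2 + 2*z - 3) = (z - 1)^2*(z + 3)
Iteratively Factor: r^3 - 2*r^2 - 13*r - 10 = (r + 2)*(r^2 - 4*r - 5) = (r - 5)*(r + 2)*(r + 1)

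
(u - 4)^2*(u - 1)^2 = u^4 - 10*u^3 + 33*u^2 - 40*u + 16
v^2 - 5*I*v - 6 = (v - 3*I)*(v - 2*I)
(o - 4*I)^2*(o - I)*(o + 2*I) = o^4 - 7*I*o^3 - 6*o^2 - 32*I*o - 32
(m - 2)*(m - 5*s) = m^2 - 5*m*s - 2*m + 10*s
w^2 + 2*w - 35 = (w - 5)*(w + 7)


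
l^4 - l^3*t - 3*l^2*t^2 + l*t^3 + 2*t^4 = (l - 2*t)*(l - t)*(l + t)^2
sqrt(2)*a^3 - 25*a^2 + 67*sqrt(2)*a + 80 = (a - 8*sqrt(2))*(a - 5*sqrt(2))*(sqrt(2)*a + 1)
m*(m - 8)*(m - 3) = m^3 - 11*m^2 + 24*m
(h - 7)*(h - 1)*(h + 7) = h^3 - h^2 - 49*h + 49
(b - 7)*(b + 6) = b^2 - b - 42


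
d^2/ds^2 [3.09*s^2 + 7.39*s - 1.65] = 6.18000000000000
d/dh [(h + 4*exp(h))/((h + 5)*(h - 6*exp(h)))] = ((h + 5)*(h - 6*exp(h))*(4*exp(h) + 1) + (h + 5)*(h + 4*exp(h))*(6*exp(h) - 1) - (h - 6*exp(h))*(h + 4*exp(h)))/((h + 5)^2*(h - 6*exp(h))^2)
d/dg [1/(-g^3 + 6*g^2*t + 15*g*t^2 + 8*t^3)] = 3*(g^2 - 4*g*t - 5*t^2)/(-g^3 + 6*g^2*t + 15*g*t^2 + 8*t^3)^2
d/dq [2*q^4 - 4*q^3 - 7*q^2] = 2*q*(4*q^2 - 6*q - 7)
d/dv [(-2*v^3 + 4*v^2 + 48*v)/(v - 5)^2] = 2*(-v^3 + 15*v^2 - 44*v - 120)/(v^3 - 15*v^2 + 75*v - 125)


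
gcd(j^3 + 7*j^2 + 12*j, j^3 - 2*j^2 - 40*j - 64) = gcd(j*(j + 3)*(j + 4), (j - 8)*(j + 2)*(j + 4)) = j + 4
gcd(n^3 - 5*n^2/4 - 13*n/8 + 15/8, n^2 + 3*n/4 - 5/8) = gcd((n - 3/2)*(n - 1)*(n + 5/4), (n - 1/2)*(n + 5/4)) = n + 5/4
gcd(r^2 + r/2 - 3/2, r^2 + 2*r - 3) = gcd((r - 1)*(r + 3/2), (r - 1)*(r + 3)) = r - 1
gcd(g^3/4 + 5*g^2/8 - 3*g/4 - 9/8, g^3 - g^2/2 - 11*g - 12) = 1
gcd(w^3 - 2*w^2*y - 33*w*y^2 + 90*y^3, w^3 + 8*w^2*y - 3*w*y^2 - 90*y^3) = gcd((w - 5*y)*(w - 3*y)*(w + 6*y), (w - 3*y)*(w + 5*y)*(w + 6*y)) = -w^2 - 3*w*y + 18*y^2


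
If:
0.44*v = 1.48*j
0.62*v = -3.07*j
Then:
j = 0.00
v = 0.00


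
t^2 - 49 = (t - 7)*(t + 7)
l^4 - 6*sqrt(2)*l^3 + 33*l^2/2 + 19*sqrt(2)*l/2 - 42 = (l - 7*sqrt(2)/2)*(l - 2*sqrt(2))*(l - 3*sqrt(2)/2)*(l + sqrt(2))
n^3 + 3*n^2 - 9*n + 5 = (n - 1)^2*(n + 5)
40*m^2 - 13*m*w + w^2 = (-8*m + w)*(-5*m + w)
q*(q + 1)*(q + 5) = q^3 + 6*q^2 + 5*q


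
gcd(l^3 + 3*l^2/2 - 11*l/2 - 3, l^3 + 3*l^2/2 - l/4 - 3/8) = l + 1/2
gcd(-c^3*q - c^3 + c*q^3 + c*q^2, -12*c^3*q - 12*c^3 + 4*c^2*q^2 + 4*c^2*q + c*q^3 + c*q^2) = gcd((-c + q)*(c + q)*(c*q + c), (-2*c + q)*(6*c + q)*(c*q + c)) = c*q + c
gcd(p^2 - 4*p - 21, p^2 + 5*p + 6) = p + 3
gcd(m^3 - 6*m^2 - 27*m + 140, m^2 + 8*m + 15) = m + 5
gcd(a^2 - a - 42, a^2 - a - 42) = a^2 - a - 42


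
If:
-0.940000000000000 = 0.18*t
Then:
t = -5.22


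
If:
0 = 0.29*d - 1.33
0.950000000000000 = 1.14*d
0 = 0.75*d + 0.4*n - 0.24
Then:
No Solution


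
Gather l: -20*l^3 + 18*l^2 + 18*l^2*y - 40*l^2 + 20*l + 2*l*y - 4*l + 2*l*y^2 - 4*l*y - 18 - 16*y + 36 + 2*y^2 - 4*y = -20*l^3 + l^2*(18*y - 22) + l*(2*y^2 - 2*y + 16) + 2*y^2 - 20*y + 18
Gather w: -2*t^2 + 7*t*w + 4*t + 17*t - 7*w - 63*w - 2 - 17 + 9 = -2*t^2 + 21*t + w*(7*t - 70) - 10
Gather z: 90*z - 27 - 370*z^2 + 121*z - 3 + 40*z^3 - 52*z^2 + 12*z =40*z^3 - 422*z^2 + 223*z - 30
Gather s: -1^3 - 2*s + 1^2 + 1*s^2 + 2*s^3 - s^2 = 2*s^3 - 2*s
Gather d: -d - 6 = -d - 6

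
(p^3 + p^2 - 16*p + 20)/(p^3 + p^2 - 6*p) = (p^2 + 3*p - 10)/(p*(p + 3))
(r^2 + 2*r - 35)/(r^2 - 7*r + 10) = (r + 7)/(r - 2)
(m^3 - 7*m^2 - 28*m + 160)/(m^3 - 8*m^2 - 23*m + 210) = (m^2 - 12*m + 32)/(m^2 - 13*m + 42)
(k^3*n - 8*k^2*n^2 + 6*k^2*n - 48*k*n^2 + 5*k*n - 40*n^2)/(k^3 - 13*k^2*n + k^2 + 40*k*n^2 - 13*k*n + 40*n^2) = n*(k + 5)/(k - 5*n)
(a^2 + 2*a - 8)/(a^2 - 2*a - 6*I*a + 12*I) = (a + 4)/(a - 6*I)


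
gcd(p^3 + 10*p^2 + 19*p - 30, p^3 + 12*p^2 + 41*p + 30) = p^2 + 11*p + 30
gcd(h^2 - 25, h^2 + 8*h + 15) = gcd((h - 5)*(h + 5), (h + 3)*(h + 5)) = h + 5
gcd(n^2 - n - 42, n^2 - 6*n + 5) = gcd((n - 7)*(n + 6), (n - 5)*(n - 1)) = 1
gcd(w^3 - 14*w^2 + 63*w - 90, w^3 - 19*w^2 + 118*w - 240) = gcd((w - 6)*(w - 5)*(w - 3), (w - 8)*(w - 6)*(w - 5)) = w^2 - 11*w + 30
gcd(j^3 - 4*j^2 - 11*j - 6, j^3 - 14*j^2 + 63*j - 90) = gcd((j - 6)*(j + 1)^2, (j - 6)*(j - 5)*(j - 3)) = j - 6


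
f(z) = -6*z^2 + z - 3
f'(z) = 1 - 12*z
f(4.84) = -138.71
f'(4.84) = -57.08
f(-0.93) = -9.12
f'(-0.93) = 12.16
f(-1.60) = -19.96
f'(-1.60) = 20.20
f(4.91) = -142.74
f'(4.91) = -57.92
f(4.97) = -146.24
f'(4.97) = -58.64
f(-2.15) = -32.88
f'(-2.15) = 26.80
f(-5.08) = -162.92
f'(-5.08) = 61.96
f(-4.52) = -130.10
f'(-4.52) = 55.24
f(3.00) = -54.00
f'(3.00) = -35.00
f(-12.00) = -879.00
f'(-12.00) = 145.00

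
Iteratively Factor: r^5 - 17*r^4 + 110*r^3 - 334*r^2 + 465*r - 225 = (r - 3)*(r^4 - 14*r^3 + 68*r^2 - 130*r + 75) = (r - 5)*(r - 3)*(r^3 - 9*r^2 + 23*r - 15) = (r - 5)^2*(r - 3)*(r^2 - 4*r + 3) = (r - 5)^2*(r - 3)^2*(r - 1)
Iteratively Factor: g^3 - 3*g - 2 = (g + 1)*(g^2 - g - 2) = (g + 1)^2*(g - 2)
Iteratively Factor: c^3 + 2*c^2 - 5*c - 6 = (c + 3)*(c^2 - c - 2) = (c + 1)*(c + 3)*(c - 2)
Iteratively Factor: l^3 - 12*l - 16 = (l - 4)*(l^2 + 4*l + 4) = (l - 4)*(l + 2)*(l + 2)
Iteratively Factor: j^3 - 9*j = (j - 3)*(j^2 + 3*j) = j*(j - 3)*(j + 3)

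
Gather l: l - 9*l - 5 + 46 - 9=32 - 8*l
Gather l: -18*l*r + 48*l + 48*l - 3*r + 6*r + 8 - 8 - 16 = l*(96 - 18*r) + 3*r - 16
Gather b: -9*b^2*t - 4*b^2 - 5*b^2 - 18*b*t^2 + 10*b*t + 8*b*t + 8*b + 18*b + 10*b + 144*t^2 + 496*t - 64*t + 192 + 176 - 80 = b^2*(-9*t - 9) + b*(-18*t^2 + 18*t + 36) + 144*t^2 + 432*t + 288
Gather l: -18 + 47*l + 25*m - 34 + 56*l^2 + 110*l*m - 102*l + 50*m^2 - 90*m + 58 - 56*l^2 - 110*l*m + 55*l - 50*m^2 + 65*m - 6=0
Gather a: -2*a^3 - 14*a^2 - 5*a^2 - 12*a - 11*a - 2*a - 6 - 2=-2*a^3 - 19*a^2 - 25*a - 8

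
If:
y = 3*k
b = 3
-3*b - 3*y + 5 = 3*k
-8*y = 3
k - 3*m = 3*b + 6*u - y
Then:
No Solution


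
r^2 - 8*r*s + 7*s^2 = (r - 7*s)*(r - s)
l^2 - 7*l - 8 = (l - 8)*(l + 1)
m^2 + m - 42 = (m - 6)*(m + 7)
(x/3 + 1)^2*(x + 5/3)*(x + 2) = x^4/9 + 29*x^3/27 + 103*x^2/27 + 53*x/9 + 10/3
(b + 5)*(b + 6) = b^2 + 11*b + 30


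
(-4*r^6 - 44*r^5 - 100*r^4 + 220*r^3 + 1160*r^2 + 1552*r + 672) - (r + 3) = -4*r^6 - 44*r^5 - 100*r^4 + 220*r^3 + 1160*r^2 + 1551*r + 669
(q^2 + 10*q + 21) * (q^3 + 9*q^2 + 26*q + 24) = q^5 + 19*q^4 + 137*q^3 + 473*q^2 + 786*q + 504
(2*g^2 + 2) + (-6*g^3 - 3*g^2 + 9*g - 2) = -6*g^3 - g^2 + 9*g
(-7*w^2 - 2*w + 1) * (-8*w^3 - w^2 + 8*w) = 56*w^5 + 23*w^4 - 62*w^3 - 17*w^2 + 8*w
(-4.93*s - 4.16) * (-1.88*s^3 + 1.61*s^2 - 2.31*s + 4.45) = 9.2684*s^4 - 0.1165*s^3 + 4.6907*s^2 - 12.3289*s - 18.512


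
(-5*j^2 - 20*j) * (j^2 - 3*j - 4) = -5*j^4 - 5*j^3 + 80*j^2 + 80*j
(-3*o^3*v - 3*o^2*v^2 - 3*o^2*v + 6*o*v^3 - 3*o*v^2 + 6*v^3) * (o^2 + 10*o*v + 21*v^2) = -3*o^5*v - 33*o^4*v^2 - 3*o^4*v - 87*o^3*v^3 - 33*o^3*v^2 - 3*o^2*v^4 - 87*o^2*v^3 + 126*o*v^5 - 3*o*v^4 + 126*v^5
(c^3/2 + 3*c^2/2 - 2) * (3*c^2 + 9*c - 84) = 3*c^5/2 + 9*c^4 - 57*c^3/2 - 132*c^2 - 18*c + 168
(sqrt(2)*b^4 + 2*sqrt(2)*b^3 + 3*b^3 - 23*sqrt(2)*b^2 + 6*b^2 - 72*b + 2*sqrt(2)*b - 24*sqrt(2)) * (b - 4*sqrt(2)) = sqrt(2)*b^5 - 5*b^4 + 2*sqrt(2)*b^4 - 35*sqrt(2)*b^3 - 10*b^3 - 22*sqrt(2)*b^2 + 112*b^2 - 16*b + 264*sqrt(2)*b + 192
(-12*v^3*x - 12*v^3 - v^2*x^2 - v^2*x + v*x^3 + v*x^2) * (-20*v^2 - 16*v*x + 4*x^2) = 240*v^5*x + 240*v^5 + 212*v^4*x^2 + 212*v^4*x - 52*v^3*x^3 - 52*v^3*x^2 - 20*v^2*x^4 - 20*v^2*x^3 + 4*v*x^5 + 4*v*x^4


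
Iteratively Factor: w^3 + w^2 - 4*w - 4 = (w + 1)*(w^2 - 4) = (w - 2)*(w + 1)*(w + 2)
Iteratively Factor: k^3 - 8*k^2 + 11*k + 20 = (k + 1)*(k^2 - 9*k + 20) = (k - 4)*(k + 1)*(k - 5)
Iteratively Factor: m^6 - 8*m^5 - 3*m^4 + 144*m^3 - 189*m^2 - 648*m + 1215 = (m - 5)*(m^5 - 3*m^4 - 18*m^3 + 54*m^2 + 81*m - 243) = (m - 5)*(m - 3)*(m^4 - 18*m^2 + 81) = (m - 5)*(m - 3)^2*(m^3 + 3*m^2 - 9*m - 27) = (m - 5)*(m - 3)^2*(m + 3)*(m^2 - 9) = (m - 5)*(m - 3)^3*(m + 3)*(m + 3)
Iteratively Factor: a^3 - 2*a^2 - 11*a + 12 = (a - 4)*(a^2 + 2*a - 3) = (a - 4)*(a + 3)*(a - 1)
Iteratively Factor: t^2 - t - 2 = (t + 1)*(t - 2)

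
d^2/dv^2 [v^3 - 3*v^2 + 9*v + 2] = 6*v - 6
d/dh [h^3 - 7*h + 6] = 3*h^2 - 7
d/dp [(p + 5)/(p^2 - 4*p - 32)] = (p^2 - 4*p - 2*(p - 2)*(p + 5) - 32)/(-p^2 + 4*p + 32)^2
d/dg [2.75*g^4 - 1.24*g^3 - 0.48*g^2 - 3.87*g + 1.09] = 11.0*g^3 - 3.72*g^2 - 0.96*g - 3.87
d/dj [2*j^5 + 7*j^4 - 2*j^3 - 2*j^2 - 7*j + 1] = 10*j^4 + 28*j^3 - 6*j^2 - 4*j - 7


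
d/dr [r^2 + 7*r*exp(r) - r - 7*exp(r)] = 7*r*exp(r) + 2*r - 1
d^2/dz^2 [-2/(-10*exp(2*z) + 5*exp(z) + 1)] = 10*((1 - 8*exp(z))*(-10*exp(2*z) + 5*exp(z) + 1) - 10*(4*exp(z) - 1)^2*exp(z))*exp(z)/(-10*exp(2*z) + 5*exp(z) + 1)^3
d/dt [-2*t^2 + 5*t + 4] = 5 - 4*t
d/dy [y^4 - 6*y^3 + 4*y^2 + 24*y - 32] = 4*y^3 - 18*y^2 + 8*y + 24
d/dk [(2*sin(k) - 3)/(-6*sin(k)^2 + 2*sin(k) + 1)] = 4*(3*sin(k)^2 - 9*sin(k) + 2)*cos(k)/(6*sin(k)^2 - 2*sin(k) - 1)^2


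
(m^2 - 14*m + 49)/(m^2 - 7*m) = (m - 7)/m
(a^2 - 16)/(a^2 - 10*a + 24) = (a + 4)/(a - 6)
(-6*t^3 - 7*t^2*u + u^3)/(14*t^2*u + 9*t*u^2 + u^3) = (-3*t^2 - 2*t*u + u^2)/(u*(7*t + u))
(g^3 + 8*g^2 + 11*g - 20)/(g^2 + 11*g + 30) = (g^2 + 3*g - 4)/(g + 6)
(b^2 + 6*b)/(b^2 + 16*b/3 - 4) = 3*b/(3*b - 2)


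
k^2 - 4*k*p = k*(k - 4*p)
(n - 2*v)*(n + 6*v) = n^2 + 4*n*v - 12*v^2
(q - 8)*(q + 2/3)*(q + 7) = q^3 - q^2/3 - 170*q/3 - 112/3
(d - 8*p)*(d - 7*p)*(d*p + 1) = d^3*p - 15*d^2*p^2 + d^2 + 56*d*p^3 - 15*d*p + 56*p^2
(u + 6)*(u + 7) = u^2 + 13*u + 42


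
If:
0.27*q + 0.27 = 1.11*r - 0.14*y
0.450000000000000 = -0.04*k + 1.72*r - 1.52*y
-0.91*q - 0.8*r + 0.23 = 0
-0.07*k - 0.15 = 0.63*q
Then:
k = -2.38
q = 0.03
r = 0.26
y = 0.06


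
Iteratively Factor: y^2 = (y)*(y)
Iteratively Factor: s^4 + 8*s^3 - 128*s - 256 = (s + 4)*(s^3 + 4*s^2 - 16*s - 64) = (s - 4)*(s + 4)*(s^2 + 8*s + 16) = (s - 4)*(s + 4)^2*(s + 4)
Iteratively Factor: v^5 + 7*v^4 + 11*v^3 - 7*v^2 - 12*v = (v)*(v^4 + 7*v^3 + 11*v^2 - 7*v - 12) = v*(v + 4)*(v^3 + 3*v^2 - v - 3) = v*(v - 1)*(v + 4)*(v^2 + 4*v + 3) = v*(v - 1)*(v + 1)*(v + 4)*(v + 3)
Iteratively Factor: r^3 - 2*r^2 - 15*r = (r + 3)*(r^2 - 5*r) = (r - 5)*(r + 3)*(r)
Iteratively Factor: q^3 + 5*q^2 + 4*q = (q + 4)*(q^2 + q) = q*(q + 4)*(q + 1)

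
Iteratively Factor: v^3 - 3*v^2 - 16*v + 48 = (v - 4)*(v^2 + v - 12) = (v - 4)*(v - 3)*(v + 4)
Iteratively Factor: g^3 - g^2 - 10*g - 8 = (g - 4)*(g^2 + 3*g + 2) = (g - 4)*(g + 2)*(g + 1)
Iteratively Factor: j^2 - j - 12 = (j - 4)*(j + 3)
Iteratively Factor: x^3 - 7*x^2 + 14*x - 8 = (x - 2)*(x^2 - 5*x + 4) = (x - 4)*(x - 2)*(x - 1)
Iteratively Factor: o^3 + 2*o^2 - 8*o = (o + 4)*(o^2 - 2*o) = o*(o + 4)*(o - 2)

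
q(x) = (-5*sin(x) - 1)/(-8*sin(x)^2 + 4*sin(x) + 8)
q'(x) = (16*sin(x)*cos(x) - 4*cos(x))*(-5*sin(x) - 1)/(-8*sin(x)^2 + 4*sin(x) + 8)^2 - 5*cos(x)/(-8*sin(x)^2 + 4*sin(x) + 8) = (-4*sin(x) + 5*cos(2*x) - 14)*cos(x)/(4*(sin(x) + cos(2*x) + 1)^2)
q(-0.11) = -0.06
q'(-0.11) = -0.62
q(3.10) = -0.15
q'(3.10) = 0.55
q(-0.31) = 0.09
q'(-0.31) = -0.91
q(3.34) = -0.00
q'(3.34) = 0.71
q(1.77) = -1.39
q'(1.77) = 0.99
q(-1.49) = -1.01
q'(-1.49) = -0.31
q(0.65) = -0.54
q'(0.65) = -0.86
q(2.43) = -0.59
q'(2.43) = 0.93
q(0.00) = -0.12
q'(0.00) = -0.56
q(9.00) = -0.37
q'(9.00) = 0.65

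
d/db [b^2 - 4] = 2*b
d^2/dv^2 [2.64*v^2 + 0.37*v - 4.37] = 5.28000000000000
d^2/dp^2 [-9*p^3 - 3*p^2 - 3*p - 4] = -54*p - 6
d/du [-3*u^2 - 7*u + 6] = -6*u - 7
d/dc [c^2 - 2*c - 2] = 2*c - 2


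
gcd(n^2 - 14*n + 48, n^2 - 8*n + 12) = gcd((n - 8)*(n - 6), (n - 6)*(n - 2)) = n - 6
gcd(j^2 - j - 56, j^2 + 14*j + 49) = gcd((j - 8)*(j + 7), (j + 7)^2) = j + 7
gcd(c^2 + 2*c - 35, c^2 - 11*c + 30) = c - 5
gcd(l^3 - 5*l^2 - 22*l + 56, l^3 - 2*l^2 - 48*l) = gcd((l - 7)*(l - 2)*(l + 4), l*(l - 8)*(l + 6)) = 1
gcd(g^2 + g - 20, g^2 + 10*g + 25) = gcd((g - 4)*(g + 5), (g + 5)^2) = g + 5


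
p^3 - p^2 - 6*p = p*(p - 3)*(p + 2)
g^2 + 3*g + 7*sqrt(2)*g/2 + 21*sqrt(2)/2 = (g + 3)*(g + 7*sqrt(2)/2)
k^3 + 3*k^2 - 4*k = k*(k - 1)*(k + 4)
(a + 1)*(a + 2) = a^2 + 3*a + 2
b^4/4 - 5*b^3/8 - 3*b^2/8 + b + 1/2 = (b/4 + 1/4)*(b - 2)^2*(b + 1/2)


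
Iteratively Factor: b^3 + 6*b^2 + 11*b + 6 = (b + 2)*(b^2 + 4*b + 3) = (b + 2)*(b + 3)*(b + 1)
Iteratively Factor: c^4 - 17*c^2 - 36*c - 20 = (c + 2)*(c^3 - 2*c^2 - 13*c - 10) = (c - 5)*(c + 2)*(c^2 + 3*c + 2) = (c - 5)*(c + 2)^2*(c + 1)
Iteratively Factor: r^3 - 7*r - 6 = (r - 3)*(r^2 + 3*r + 2) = (r - 3)*(r + 2)*(r + 1)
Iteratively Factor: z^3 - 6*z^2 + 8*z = (z - 2)*(z^2 - 4*z) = z*(z - 2)*(z - 4)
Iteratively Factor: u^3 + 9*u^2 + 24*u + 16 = (u + 4)*(u^2 + 5*u + 4) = (u + 4)^2*(u + 1)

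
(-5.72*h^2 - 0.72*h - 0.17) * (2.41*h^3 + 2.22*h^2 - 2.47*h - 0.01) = -13.7852*h^5 - 14.4336*h^4 + 12.1203*h^3 + 1.4582*h^2 + 0.4271*h + 0.0017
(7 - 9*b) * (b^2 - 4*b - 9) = -9*b^3 + 43*b^2 + 53*b - 63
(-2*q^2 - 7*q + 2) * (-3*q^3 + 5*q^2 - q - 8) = 6*q^5 + 11*q^4 - 39*q^3 + 33*q^2 + 54*q - 16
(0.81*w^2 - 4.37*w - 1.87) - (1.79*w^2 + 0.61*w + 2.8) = -0.98*w^2 - 4.98*w - 4.67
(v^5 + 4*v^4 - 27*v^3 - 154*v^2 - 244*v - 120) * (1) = v^5 + 4*v^4 - 27*v^3 - 154*v^2 - 244*v - 120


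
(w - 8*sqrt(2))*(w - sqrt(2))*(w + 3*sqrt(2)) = w^3 - 6*sqrt(2)*w^2 - 38*w + 48*sqrt(2)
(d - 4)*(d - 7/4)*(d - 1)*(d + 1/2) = d^4 - 25*d^3/4 + 75*d^2/8 - 5*d/8 - 7/2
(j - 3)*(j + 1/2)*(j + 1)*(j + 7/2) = j^4 + 2*j^3 - 37*j^2/4 - 31*j/2 - 21/4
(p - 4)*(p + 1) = p^2 - 3*p - 4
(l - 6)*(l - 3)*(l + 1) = l^3 - 8*l^2 + 9*l + 18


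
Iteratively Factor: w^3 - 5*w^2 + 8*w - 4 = (w - 2)*(w^2 - 3*w + 2) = (w - 2)*(w - 1)*(w - 2)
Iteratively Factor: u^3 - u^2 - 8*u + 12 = (u - 2)*(u^2 + u - 6) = (u - 2)*(u + 3)*(u - 2)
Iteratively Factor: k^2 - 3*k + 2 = (k - 2)*(k - 1)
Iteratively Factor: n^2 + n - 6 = (n - 2)*(n + 3)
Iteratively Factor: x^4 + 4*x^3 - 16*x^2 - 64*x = (x - 4)*(x^3 + 8*x^2 + 16*x) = x*(x - 4)*(x^2 + 8*x + 16) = x*(x - 4)*(x + 4)*(x + 4)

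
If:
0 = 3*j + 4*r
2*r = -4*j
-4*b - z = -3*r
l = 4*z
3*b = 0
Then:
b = 0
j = 0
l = 0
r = 0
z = 0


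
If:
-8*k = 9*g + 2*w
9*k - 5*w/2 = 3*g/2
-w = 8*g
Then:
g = 0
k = 0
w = 0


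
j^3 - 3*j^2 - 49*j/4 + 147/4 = (j - 7/2)*(j - 3)*(j + 7/2)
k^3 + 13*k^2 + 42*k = k*(k + 6)*(k + 7)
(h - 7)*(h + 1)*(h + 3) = h^3 - 3*h^2 - 25*h - 21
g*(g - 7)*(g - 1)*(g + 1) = g^4 - 7*g^3 - g^2 + 7*g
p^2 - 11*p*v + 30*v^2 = (p - 6*v)*(p - 5*v)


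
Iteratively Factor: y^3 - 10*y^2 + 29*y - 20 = (y - 5)*(y^2 - 5*y + 4) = (y - 5)*(y - 1)*(y - 4)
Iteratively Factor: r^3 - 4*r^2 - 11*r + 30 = (r - 2)*(r^2 - 2*r - 15) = (r - 2)*(r + 3)*(r - 5)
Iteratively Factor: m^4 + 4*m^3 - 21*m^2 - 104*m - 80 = (m - 5)*(m^3 + 9*m^2 + 24*m + 16) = (m - 5)*(m + 4)*(m^2 + 5*m + 4) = (m - 5)*(m + 1)*(m + 4)*(m + 4)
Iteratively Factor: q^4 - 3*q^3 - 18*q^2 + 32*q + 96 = (q + 3)*(q^3 - 6*q^2 + 32) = (q - 4)*(q + 3)*(q^2 - 2*q - 8) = (q - 4)^2*(q + 3)*(q + 2)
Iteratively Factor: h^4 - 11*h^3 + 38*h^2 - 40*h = (h - 2)*(h^3 - 9*h^2 + 20*h) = (h - 5)*(h - 2)*(h^2 - 4*h) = h*(h - 5)*(h - 2)*(h - 4)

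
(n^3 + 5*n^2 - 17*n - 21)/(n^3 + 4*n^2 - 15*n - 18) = (n + 7)/(n + 6)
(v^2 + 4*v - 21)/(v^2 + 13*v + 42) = (v - 3)/(v + 6)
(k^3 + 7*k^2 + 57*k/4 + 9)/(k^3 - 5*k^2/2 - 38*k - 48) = (k + 3/2)/(k - 8)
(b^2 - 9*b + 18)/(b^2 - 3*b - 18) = (b - 3)/(b + 3)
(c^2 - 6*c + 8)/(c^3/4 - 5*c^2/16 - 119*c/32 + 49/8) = 32*(c^2 - 6*c + 8)/(8*c^3 - 10*c^2 - 119*c + 196)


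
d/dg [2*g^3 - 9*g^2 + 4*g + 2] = 6*g^2 - 18*g + 4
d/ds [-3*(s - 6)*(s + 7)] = -6*s - 3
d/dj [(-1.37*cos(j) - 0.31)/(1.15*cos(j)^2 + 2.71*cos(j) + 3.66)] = (-1.5755*cos(j)^2 - 0.713*cos(j) + 4.1741)*sin(j)/(1.3225*cos(j)^4 + 6.233*cos(j)^3 + 15.7621*cos(j)^2 + 19.8372*cos(j) + 13.3956)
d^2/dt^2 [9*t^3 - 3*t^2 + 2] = 54*t - 6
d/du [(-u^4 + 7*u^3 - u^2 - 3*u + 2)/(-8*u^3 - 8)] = (u^6 - u^4 - 2*u^3 - 15*u^2 + 2*u + 3)/(8*(u^6 + 2*u^3 + 1))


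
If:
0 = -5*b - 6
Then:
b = -6/5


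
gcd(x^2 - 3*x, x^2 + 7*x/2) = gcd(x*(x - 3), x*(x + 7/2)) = x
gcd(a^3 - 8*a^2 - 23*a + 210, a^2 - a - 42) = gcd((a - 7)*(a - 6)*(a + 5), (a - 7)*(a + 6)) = a - 7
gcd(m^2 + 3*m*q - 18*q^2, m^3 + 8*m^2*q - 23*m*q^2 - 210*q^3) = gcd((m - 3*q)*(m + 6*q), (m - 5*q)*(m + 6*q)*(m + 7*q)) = m + 6*q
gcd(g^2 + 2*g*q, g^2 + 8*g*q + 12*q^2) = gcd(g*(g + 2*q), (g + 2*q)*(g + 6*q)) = g + 2*q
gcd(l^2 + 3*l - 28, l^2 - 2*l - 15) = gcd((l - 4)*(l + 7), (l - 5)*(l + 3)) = 1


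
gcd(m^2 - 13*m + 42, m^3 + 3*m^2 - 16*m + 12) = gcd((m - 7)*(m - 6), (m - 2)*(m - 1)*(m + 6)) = 1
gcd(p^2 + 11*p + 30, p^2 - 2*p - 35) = p + 5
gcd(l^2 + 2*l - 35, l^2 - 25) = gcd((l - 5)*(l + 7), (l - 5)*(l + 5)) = l - 5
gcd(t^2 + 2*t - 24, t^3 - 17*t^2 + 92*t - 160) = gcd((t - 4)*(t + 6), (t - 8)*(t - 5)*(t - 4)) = t - 4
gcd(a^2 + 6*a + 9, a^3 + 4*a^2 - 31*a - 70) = 1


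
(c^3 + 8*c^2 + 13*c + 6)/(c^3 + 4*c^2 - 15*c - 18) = (c + 1)/(c - 3)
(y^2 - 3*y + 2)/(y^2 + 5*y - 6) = (y - 2)/(y + 6)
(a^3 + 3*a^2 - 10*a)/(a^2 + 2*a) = (a^2 + 3*a - 10)/(a + 2)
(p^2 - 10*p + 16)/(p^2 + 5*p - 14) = (p - 8)/(p + 7)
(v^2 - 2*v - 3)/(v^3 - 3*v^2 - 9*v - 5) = (v - 3)/(v^2 - 4*v - 5)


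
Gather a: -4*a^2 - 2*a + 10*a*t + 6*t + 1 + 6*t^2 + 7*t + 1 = -4*a^2 + a*(10*t - 2) + 6*t^2 + 13*t + 2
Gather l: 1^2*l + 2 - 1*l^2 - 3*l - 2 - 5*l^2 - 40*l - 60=-6*l^2 - 42*l - 60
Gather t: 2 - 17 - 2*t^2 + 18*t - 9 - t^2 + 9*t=-3*t^2 + 27*t - 24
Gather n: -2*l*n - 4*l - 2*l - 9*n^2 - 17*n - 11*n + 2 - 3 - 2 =-6*l - 9*n^2 + n*(-2*l - 28) - 3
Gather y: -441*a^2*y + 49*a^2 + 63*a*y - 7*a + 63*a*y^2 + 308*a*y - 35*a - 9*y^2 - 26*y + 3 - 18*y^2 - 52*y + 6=49*a^2 - 42*a + y^2*(63*a - 27) + y*(-441*a^2 + 371*a - 78) + 9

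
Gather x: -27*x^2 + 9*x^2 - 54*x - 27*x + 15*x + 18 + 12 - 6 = -18*x^2 - 66*x + 24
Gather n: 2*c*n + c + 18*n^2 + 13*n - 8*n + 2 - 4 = c + 18*n^2 + n*(2*c + 5) - 2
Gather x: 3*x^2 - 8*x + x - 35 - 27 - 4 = 3*x^2 - 7*x - 66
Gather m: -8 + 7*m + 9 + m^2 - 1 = m^2 + 7*m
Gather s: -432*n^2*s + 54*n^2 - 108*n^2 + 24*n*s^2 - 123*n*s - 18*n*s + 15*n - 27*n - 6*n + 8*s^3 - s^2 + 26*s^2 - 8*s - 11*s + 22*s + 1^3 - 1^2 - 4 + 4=-54*n^2 - 18*n + 8*s^3 + s^2*(24*n + 25) + s*(-432*n^2 - 141*n + 3)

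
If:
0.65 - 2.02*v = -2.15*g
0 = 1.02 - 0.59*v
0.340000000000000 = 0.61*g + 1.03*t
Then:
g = 1.32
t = -0.45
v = 1.73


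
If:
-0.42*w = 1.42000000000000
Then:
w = -3.38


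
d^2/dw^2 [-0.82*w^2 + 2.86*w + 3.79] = -1.64000000000000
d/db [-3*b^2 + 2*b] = 2 - 6*b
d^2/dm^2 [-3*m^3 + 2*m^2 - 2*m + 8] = 4 - 18*m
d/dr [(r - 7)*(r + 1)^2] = (r + 1)*(3*r - 13)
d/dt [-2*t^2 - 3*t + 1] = -4*t - 3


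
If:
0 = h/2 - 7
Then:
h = 14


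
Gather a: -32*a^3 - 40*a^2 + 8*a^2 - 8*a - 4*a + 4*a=-32*a^3 - 32*a^2 - 8*a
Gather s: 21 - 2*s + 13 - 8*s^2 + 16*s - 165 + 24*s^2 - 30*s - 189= 16*s^2 - 16*s - 320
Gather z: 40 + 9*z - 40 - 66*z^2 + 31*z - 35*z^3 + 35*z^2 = -35*z^3 - 31*z^2 + 40*z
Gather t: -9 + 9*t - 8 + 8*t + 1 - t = 16*t - 16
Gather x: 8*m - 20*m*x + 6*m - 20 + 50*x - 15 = 14*m + x*(50 - 20*m) - 35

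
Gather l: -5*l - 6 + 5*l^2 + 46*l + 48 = 5*l^2 + 41*l + 42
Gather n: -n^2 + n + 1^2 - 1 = -n^2 + n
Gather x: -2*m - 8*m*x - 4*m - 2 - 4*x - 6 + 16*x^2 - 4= -6*m + 16*x^2 + x*(-8*m - 4) - 12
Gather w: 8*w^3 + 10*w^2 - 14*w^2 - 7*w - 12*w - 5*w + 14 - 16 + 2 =8*w^3 - 4*w^2 - 24*w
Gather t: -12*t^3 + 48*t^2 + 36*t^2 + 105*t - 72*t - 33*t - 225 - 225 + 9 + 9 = -12*t^3 + 84*t^2 - 432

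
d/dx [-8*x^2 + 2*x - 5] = 2 - 16*x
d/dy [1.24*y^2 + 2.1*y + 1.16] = 2.48*y + 2.1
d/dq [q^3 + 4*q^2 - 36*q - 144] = 3*q^2 + 8*q - 36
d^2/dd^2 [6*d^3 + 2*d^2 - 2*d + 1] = 36*d + 4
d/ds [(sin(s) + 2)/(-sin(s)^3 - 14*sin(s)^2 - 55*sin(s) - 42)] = 2*(sin(s)^3 + 10*sin(s)^2 + 28*sin(s) + 34)*cos(s)/(sin(s)^3 + 14*sin(s)^2 + 55*sin(s) + 42)^2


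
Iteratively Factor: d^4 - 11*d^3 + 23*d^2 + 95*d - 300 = (d + 3)*(d^3 - 14*d^2 + 65*d - 100) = (d - 5)*(d + 3)*(d^2 - 9*d + 20) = (d - 5)^2*(d + 3)*(d - 4)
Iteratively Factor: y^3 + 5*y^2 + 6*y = (y)*(y^2 + 5*y + 6) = y*(y + 3)*(y + 2)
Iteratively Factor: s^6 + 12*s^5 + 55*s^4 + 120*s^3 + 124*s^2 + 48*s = (s + 1)*(s^5 + 11*s^4 + 44*s^3 + 76*s^2 + 48*s) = (s + 1)*(s + 2)*(s^4 + 9*s^3 + 26*s^2 + 24*s) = (s + 1)*(s + 2)*(s + 4)*(s^3 + 5*s^2 + 6*s) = (s + 1)*(s + 2)^2*(s + 4)*(s^2 + 3*s) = s*(s + 1)*(s + 2)^2*(s + 4)*(s + 3)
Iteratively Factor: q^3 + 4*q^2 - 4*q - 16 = (q - 2)*(q^2 + 6*q + 8) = (q - 2)*(q + 2)*(q + 4)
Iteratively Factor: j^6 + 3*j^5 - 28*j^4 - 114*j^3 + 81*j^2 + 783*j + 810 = (j + 3)*(j^5 - 28*j^3 - 30*j^2 + 171*j + 270) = (j + 3)^2*(j^4 - 3*j^3 - 19*j^2 + 27*j + 90) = (j + 2)*(j + 3)^2*(j^3 - 5*j^2 - 9*j + 45) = (j + 2)*(j + 3)^3*(j^2 - 8*j + 15) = (j - 5)*(j + 2)*(j + 3)^3*(j - 3)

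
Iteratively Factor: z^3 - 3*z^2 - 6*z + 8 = (z + 2)*(z^2 - 5*z + 4) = (z - 4)*(z + 2)*(z - 1)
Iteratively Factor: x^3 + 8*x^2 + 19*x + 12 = (x + 1)*(x^2 + 7*x + 12) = (x + 1)*(x + 3)*(x + 4)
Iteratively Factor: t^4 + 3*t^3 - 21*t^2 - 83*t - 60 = (t + 1)*(t^3 + 2*t^2 - 23*t - 60) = (t + 1)*(t + 4)*(t^2 - 2*t - 15) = (t + 1)*(t + 3)*(t + 4)*(t - 5)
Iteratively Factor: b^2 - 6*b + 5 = (b - 5)*(b - 1)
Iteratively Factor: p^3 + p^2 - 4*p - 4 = (p + 1)*(p^2 - 4) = (p - 2)*(p + 1)*(p + 2)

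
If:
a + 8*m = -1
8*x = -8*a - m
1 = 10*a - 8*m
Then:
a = 0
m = -1/8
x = 1/64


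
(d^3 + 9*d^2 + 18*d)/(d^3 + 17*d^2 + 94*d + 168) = d*(d + 3)/(d^2 + 11*d + 28)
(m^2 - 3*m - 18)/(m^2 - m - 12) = (m - 6)/(m - 4)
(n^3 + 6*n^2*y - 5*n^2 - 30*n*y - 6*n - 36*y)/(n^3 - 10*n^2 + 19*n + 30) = (n + 6*y)/(n - 5)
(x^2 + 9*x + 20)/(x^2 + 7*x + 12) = (x + 5)/(x + 3)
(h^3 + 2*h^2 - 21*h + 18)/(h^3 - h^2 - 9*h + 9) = (h + 6)/(h + 3)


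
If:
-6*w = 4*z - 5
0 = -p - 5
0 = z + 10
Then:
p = -5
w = 15/2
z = -10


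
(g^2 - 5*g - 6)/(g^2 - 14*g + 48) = (g + 1)/(g - 8)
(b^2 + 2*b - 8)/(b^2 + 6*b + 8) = (b - 2)/(b + 2)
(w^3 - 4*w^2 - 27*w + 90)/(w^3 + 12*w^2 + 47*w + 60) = (w^2 - 9*w + 18)/(w^2 + 7*w + 12)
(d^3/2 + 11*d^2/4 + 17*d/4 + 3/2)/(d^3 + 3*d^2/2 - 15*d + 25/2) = (2*d^3 + 11*d^2 + 17*d + 6)/(2*(2*d^3 + 3*d^2 - 30*d + 25))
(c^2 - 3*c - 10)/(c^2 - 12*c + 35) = (c + 2)/(c - 7)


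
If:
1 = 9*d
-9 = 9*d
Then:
No Solution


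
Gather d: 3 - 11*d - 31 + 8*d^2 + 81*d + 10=8*d^2 + 70*d - 18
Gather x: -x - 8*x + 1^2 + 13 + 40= 54 - 9*x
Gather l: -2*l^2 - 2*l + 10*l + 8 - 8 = -2*l^2 + 8*l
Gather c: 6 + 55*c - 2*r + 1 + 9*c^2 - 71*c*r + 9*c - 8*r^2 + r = 9*c^2 + c*(64 - 71*r) - 8*r^2 - r + 7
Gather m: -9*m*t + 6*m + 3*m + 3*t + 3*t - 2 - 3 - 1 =m*(9 - 9*t) + 6*t - 6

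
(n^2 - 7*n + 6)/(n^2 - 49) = (n^2 - 7*n + 6)/(n^2 - 49)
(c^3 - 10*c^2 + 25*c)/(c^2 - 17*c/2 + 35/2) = 2*c*(c - 5)/(2*c - 7)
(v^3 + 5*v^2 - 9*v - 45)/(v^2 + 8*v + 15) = v - 3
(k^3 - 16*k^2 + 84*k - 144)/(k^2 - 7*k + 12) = (k^2 - 12*k + 36)/(k - 3)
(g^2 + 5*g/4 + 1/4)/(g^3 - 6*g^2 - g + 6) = (g + 1/4)/(g^2 - 7*g + 6)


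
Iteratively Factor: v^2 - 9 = (v - 3)*(v + 3)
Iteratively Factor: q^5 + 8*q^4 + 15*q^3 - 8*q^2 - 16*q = (q)*(q^4 + 8*q^3 + 15*q^2 - 8*q - 16) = q*(q - 1)*(q^3 + 9*q^2 + 24*q + 16) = q*(q - 1)*(q + 4)*(q^2 + 5*q + 4) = q*(q - 1)*(q + 4)^2*(q + 1)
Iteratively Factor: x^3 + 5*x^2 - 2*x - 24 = (x + 4)*(x^2 + x - 6) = (x + 3)*(x + 4)*(x - 2)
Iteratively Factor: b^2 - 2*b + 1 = (b - 1)*(b - 1)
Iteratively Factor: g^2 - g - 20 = (g - 5)*(g + 4)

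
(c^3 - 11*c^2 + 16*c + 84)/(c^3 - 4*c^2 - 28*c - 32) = (c^2 - 13*c + 42)/(c^2 - 6*c - 16)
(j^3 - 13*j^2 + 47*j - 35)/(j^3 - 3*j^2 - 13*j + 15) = (j - 7)/(j + 3)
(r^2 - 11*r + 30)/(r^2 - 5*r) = (r - 6)/r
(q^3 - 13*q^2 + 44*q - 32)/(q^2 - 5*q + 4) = q - 8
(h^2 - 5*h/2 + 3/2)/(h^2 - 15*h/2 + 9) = (h - 1)/(h - 6)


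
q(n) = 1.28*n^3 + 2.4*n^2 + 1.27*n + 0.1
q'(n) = 3.84*n^2 + 4.8*n + 1.27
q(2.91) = 55.66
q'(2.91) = 47.76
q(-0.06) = 0.03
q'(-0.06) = 1.00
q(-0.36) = -0.11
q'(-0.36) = 0.04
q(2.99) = 59.57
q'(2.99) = 49.95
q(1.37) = 9.64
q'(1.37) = 15.05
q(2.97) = 58.58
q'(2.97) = 49.40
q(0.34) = 0.86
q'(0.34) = 3.35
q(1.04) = 5.46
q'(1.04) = 10.42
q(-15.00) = -3798.95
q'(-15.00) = 793.27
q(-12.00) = -1881.38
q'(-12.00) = 496.63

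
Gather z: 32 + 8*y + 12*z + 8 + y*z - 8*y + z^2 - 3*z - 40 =z^2 + z*(y + 9)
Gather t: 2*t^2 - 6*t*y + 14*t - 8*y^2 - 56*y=2*t^2 + t*(14 - 6*y) - 8*y^2 - 56*y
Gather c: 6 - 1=5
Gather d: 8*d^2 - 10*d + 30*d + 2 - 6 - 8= 8*d^2 + 20*d - 12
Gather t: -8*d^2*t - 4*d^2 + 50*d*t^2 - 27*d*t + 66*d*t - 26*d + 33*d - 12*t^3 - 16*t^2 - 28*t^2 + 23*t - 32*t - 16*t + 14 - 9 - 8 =-4*d^2 + 7*d - 12*t^3 + t^2*(50*d - 44) + t*(-8*d^2 + 39*d - 25) - 3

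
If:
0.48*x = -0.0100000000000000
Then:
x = -0.02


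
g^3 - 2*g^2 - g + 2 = (g - 2)*(g - 1)*(g + 1)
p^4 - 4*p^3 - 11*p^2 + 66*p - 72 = (p - 3)^2*(p - 2)*(p + 4)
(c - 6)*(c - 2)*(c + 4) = c^3 - 4*c^2 - 20*c + 48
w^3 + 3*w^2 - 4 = (w - 1)*(w + 2)^2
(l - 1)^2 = l^2 - 2*l + 1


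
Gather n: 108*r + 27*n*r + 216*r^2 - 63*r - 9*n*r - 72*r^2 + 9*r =18*n*r + 144*r^2 + 54*r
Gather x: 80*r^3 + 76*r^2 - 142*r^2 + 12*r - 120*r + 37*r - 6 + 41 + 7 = 80*r^3 - 66*r^2 - 71*r + 42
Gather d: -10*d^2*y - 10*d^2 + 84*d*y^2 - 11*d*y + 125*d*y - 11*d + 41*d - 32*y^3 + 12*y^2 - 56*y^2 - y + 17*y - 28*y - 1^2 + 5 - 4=d^2*(-10*y - 10) + d*(84*y^2 + 114*y + 30) - 32*y^3 - 44*y^2 - 12*y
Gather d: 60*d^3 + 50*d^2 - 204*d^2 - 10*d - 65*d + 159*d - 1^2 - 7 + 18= 60*d^3 - 154*d^2 + 84*d + 10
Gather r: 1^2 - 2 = -1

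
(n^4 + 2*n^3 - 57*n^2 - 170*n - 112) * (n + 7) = n^5 + 9*n^4 - 43*n^3 - 569*n^2 - 1302*n - 784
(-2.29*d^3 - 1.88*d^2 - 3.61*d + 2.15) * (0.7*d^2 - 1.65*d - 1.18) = -1.603*d^5 + 2.4625*d^4 + 3.2772*d^3 + 9.6799*d^2 + 0.712299999999999*d - 2.537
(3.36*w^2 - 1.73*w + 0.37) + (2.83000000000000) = 3.36*w^2 - 1.73*w + 3.2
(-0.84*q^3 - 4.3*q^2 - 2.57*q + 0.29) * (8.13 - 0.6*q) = 0.504*q^4 - 4.2492*q^3 - 33.417*q^2 - 21.0681*q + 2.3577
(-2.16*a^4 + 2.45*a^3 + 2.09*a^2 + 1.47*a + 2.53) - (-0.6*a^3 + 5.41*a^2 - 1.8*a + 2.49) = -2.16*a^4 + 3.05*a^3 - 3.32*a^2 + 3.27*a + 0.0399999999999996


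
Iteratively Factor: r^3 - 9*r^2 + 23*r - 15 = (r - 5)*(r^2 - 4*r + 3) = (r - 5)*(r - 1)*(r - 3)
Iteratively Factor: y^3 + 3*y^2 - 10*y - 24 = (y - 3)*(y^2 + 6*y + 8) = (y - 3)*(y + 4)*(y + 2)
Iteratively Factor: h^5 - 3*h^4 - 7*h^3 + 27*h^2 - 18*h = (h - 3)*(h^4 - 7*h^2 + 6*h) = (h - 3)*(h - 2)*(h^3 + 2*h^2 - 3*h) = (h - 3)*(h - 2)*(h + 3)*(h^2 - h) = h*(h - 3)*(h - 2)*(h + 3)*(h - 1)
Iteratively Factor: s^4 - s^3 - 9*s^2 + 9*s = (s - 1)*(s^3 - 9*s) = (s - 1)*(s + 3)*(s^2 - 3*s) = (s - 3)*(s - 1)*(s + 3)*(s)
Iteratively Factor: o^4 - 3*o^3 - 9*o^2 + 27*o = (o - 3)*(o^3 - 9*o) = o*(o - 3)*(o^2 - 9) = o*(o - 3)^2*(o + 3)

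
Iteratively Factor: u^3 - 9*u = (u)*(u^2 - 9) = u*(u + 3)*(u - 3)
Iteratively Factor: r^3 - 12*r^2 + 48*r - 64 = (r - 4)*(r^2 - 8*r + 16) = (r - 4)^2*(r - 4)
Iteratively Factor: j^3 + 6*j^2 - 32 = (j + 4)*(j^2 + 2*j - 8) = (j + 4)^2*(j - 2)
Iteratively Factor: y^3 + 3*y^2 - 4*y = (y - 1)*(y^2 + 4*y) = y*(y - 1)*(y + 4)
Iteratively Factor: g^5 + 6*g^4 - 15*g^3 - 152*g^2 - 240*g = (g)*(g^4 + 6*g^3 - 15*g^2 - 152*g - 240) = g*(g + 3)*(g^3 + 3*g^2 - 24*g - 80) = g*(g + 3)*(g + 4)*(g^2 - g - 20) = g*(g - 5)*(g + 3)*(g + 4)*(g + 4)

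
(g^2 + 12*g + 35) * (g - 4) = g^3 + 8*g^2 - 13*g - 140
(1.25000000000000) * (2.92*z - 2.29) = 3.65*z - 2.8625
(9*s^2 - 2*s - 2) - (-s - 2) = 9*s^2 - s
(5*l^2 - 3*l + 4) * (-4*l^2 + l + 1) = -20*l^4 + 17*l^3 - 14*l^2 + l + 4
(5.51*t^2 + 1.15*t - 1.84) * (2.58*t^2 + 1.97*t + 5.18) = 14.2158*t^4 + 13.8217*t^3 + 26.0601*t^2 + 2.3322*t - 9.5312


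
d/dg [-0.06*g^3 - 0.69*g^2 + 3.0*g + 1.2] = -0.18*g^2 - 1.38*g + 3.0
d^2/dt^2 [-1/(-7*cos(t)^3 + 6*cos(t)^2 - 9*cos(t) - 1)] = 3*((19*cos(t) - 16*cos(2*t) + 21*cos(3*t))*(7*cos(t)^3 - 6*cos(t)^2 + 9*cos(t) + 1)/4 + 6*(7*cos(t)^2 - 4*cos(t) + 3)^2*sin(t)^2)/(7*cos(t)^3 - 6*cos(t)^2 + 9*cos(t) + 1)^3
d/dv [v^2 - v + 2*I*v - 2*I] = 2*v - 1 + 2*I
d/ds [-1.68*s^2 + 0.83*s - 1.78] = 0.83 - 3.36*s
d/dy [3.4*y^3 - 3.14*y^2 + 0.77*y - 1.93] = 10.2*y^2 - 6.28*y + 0.77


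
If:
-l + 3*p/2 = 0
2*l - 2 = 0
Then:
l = 1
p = 2/3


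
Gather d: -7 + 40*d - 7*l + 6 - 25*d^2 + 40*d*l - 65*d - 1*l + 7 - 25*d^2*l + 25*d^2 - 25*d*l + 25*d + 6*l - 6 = -25*d^2*l + 15*d*l - 2*l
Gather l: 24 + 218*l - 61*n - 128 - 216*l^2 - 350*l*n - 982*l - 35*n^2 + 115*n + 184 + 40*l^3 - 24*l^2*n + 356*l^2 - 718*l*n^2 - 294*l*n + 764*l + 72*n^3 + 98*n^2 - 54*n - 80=40*l^3 + l^2*(140 - 24*n) + l*(-718*n^2 - 644*n) + 72*n^3 + 63*n^2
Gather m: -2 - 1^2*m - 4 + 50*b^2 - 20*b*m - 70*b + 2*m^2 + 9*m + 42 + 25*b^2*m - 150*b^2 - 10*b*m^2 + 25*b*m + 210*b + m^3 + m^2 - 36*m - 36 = -100*b^2 + 140*b + m^3 + m^2*(3 - 10*b) + m*(25*b^2 + 5*b - 28)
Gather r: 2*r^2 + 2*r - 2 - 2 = 2*r^2 + 2*r - 4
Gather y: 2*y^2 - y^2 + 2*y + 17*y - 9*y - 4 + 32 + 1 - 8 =y^2 + 10*y + 21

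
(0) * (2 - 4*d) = 0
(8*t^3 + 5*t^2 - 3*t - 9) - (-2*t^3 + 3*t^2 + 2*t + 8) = 10*t^3 + 2*t^2 - 5*t - 17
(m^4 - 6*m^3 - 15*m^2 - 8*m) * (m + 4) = m^5 - 2*m^4 - 39*m^3 - 68*m^2 - 32*m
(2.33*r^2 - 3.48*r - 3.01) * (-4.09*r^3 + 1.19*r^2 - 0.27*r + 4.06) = -9.5297*r^5 + 17.0059*r^4 + 7.5406*r^3 + 6.8175*r^2 - 13.3161*r - 12.2206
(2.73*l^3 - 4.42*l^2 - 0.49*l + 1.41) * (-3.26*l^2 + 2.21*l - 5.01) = -8.8998*l^5 + 20.4425*l^4 - 21.8481*l^3 + 16.4647*l^2 + 5.571*l - 7.0641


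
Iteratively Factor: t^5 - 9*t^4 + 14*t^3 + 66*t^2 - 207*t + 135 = (t - 3)*(t^4 - 6*t^3 - 4*t^2 + 54*t - 45) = (t - 3)*(t - 1)*(t^3 - 5*t^2 - 9*t + 45) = (t - 3)*(t - 1)*(t + 3)*(t^2 - 8*t + 15) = (t - 5)*(t - 3)*(t - 1)*(t + 3)*(t - 3)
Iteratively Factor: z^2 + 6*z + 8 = (z + 4)*(z + 2)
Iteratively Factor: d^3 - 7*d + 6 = (d - 2)*(d^2 + 2*d - 3) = (d - 2)*(d - 1)*(d + 3)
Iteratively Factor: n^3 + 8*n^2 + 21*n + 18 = (n + 3)*(n^2 + 5*n + 6) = (n + 2)*(n + 3)*(n + 3)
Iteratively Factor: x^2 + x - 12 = (x - 3)*(x + 4)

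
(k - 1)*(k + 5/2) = k^2 + 3*k/2 - 5/2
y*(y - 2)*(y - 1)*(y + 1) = y^4 - 2*y^3 - y^2 + 2*y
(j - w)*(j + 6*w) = j^2 + 5*j*w - 6*w^2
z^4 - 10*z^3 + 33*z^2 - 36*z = z*(z - 4)*(z - 3)^2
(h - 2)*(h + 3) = h^2 + h - 6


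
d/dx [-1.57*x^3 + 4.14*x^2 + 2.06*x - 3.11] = -4.71*x^2 + 8.28*x + 2.06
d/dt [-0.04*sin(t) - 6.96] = -0.04*cos(t)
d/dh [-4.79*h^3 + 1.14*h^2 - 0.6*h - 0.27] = -14.37*h^2 + 2.28*h - 0.6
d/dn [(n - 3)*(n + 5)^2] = (n + 5)*(3*n - 1)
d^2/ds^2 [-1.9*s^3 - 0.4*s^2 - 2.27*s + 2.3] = -11.4*s - 0.8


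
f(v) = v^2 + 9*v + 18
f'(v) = 2*v + 9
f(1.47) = 33.39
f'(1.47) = 11.94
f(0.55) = 23.25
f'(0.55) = 10.10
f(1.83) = 37.82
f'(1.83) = 12.66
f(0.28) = 20.60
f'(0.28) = 9.56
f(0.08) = 18.73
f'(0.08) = 9.16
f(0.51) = 22.85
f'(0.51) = 10.02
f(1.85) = 38.07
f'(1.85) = 12.70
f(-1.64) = 5.93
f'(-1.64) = 5.72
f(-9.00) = 18.00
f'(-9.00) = -9.00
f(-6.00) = 0.00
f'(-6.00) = -3.00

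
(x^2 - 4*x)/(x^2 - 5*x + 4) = x/(x - 1)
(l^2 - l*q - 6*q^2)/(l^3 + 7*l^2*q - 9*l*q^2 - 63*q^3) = (l + 2*q)/(l^2 + 10*l*q + 21*q^2)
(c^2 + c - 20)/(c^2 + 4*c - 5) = (c - 4)/(c - 1)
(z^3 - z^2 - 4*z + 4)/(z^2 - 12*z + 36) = (z^3 - z^2 - 4*z + 4)/(z^2 - 12*z + 36)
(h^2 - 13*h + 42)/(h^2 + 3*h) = (h^2 - 13*h + 42)/(h*(h + 3))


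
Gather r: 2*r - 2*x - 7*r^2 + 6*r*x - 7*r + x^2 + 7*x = -7*r^2 + r*(6*x - 5) + x^2 + 5*x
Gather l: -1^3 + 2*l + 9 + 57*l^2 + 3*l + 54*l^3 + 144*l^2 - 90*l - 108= 54*l^3 + 201*l^2 - 85*l - 100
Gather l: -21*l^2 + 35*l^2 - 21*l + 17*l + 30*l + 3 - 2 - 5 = 14*l^2 + 26*l - 4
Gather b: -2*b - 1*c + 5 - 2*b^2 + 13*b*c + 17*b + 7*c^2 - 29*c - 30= -2*b^2 + b*(13*c + 15) + 7*c^2 - 30*c - 25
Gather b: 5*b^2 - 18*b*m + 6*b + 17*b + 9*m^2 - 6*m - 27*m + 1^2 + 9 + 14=5*b^2 + b*(23 - 18*m) + 9*m^2 - 33*m + 24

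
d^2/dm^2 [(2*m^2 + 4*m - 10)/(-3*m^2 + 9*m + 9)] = 4*(-5*m^3 + 6*m^2 - 63*m + 69)/(3*(m^6 - 9*m^5 + 18*m^4 + 27*m^3 - 54*m^2 - 81*m - 27))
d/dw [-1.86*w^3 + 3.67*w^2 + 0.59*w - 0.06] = -5.58*w^2 + 7.34*w + 0.59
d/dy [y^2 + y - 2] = 2*y + 1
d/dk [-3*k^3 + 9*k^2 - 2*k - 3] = -9*k^2 + 18*k - 2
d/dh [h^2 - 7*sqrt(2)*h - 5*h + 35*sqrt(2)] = 2*h - 7*sqrt(2) - 5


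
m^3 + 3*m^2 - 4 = (m - 1)*(m + 2)^2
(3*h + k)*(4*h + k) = 12*h^2 + 7*h*k + k^2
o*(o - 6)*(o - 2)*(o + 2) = o^4 - 6*o^3 - 4*o^2 + 24*o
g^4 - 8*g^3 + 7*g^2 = g^2*(g - 7)*(g - 1)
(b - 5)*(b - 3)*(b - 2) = b^3 - 10*b^2 + 31*b - 30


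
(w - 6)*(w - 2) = w^2 - 8*w + 12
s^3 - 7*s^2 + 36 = (s - 6)*(s - 3)*(s + 2)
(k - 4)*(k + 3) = k^2 - k - 12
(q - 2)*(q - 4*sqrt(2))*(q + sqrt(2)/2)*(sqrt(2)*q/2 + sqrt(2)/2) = sqrt(2)*q^4/2 - 7*q^3/2 - sqrt(2)*q^3/2 - 3*sqrt(2)*q^2 + 7*q^2/2 + 2*sqrt(2)*q + 7*q + 4*sqrt(2)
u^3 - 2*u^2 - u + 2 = (u - 2)*(u - 1)*(u + 1)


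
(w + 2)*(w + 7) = w^2 + 9*w + 14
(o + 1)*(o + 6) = o^2 + 7*o + 6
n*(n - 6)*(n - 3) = n^3 - 9*n^2 + 18*n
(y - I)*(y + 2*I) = y^2 + I*y + 2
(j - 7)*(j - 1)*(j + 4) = j^3 - 4*j^2 - 25*j + 28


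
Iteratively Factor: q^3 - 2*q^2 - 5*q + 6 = (q + 2)*(q^2 - 4*q + 3) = (q - 3)*(q + 2)*(q - 1)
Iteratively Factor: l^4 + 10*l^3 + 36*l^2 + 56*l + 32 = (l + 2)*(l^3 + 8*l^2 + 20*l + 16) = (l + 2)*(l + 4)*(l^2 + 4*l + 4) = (l + 2)^2*(l + 4)*(l + 2)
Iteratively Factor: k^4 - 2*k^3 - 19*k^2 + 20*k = (k - 5)*(k^3 + 3*k^2 - 4*k) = k*(k - 5)*(k^2 + 3*k - 4) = k*(k - 5)*(k + 4)*(k - 1)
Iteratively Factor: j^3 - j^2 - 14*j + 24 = (j - 3)*(j^2 + 2*j - 8) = (j - 3)*(j - 2)*(j + 4)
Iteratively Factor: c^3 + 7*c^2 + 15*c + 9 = (c + 1)*(c^2 + 6*c + 9) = (c + 1)*(c + 3)*(c + 3)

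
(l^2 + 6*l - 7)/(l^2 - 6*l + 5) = (l + 7)/(l - 5)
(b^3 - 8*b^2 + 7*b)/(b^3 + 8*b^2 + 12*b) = (b^2 - 8*b + 7)/(b^2 + 8*b + 12)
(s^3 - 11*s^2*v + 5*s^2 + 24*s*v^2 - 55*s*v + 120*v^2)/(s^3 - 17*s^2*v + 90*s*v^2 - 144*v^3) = (s + 5)/(s - 6*v)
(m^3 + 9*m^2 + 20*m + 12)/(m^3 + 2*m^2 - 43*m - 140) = (m^3 + 9*m^2 + 20*m + 12)/(m^3 + 2*m^2 - 43*m - 140)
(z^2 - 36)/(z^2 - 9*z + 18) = (z + 6)/(z - 3)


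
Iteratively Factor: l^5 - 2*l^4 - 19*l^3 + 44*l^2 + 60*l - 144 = (l + 4)*(l^4 - 6*l^3 + 5*l^2 + 24*l - 36) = (l - 2)*(l + 4)*(l^3 - 4*l^2 - 3*l + 18) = (l - 2)*(l + 2)*(l + 4)*(l^2 - 6*l + 9) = (l - 3)*(l - 2)*(l + 2)*(l + 4)*(l - 3)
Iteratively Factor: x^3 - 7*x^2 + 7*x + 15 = (x + 1)*(x^2 - 8*x + 15) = (x - 5)*(x + 1)*(x - 3)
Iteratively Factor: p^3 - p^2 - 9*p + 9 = (p + 3)*(p^2 - 4*p + 3) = (p - 3)*(p + 3)*(p - 1)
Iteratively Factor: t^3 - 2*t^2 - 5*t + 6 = (t - 1)*(t^2 - t - 6) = (t - 1)*(t + 2)*(t - 3)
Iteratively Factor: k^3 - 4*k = (k)*(k^2 - 4) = k*(k + 2)*(k - 2)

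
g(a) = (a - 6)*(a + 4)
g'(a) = 2*a - 2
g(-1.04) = -20.84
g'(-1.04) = -4.08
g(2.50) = -22.75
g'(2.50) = 3.00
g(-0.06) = -23.88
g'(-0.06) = -2.12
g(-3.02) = -8.84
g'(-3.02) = -8.04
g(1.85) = -24.28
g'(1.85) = 1.70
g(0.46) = -24.71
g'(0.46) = -1.08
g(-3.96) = -0.40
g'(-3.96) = -9.92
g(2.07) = -23.86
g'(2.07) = 2.14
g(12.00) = 96.00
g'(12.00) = 22.00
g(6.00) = 0.00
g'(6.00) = 10.00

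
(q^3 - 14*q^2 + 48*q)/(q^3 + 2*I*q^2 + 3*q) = (q^2 - 14*q + 48)/(q^2 + 2*I*q + 3)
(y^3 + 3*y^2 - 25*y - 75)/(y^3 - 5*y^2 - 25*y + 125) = (y + 3)/(y - 5)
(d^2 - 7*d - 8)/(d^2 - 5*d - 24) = (d + 1)/(d + 3)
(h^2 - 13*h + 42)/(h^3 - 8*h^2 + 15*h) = (h^2 - 13*h + 42)/(h*(h^2 - 8*h + 15))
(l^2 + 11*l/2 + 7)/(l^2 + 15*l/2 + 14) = (l + 2)/(l + 4)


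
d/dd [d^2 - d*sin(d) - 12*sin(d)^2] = -d*cos(d) + 2*d - sin(d) - 12*sin(2*d)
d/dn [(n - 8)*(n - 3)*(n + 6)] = 3*n^2 - 10*n - 42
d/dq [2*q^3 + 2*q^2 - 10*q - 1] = 6*q^2 + 4*q - 10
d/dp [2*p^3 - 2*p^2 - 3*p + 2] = 6*p^2 - 4*p - 3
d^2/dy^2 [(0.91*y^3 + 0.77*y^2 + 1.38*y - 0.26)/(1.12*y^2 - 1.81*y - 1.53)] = (4.44089209850063e-15*y^4 + 15.665286*y^3 + 21.080346*y^2 + 30.132354*y - 6.632926)/(1.404928*y^6 - 6.811392*y^5 + 5.25*y^4 + 12.679955*y^3 - 7.171875*y^2 - 12.711087*y - 3.581577)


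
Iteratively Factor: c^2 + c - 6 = (c + 3)*(c - 2)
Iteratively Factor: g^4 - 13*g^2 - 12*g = (g - 4)*(g^3 + 4*g^2 + 3*g) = g*(g - 4)*(g^2 + 4*g + 3) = g*(g - 4)*(g + 1)*(g + 3)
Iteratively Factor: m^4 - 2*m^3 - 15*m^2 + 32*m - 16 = (m + 4)*(m^3 - 6*m^2 + 9*m - 4) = (m - 4)*(m + 4)*(m^2 - 2*m + 1) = (m - 4)*(m - 1)*(m + 4)*(m - 1)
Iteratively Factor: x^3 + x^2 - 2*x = (x + 2)*(x^2 - x) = x*(x + 2)*(x - 1)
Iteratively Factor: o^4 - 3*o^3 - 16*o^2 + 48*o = (o - 4)*(o^3 + o^2 - 12*o) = (o - 4)*(o + 4)*(o^2 - 3*o) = (o - 4)*(o - 3)*(o + 4)*(o)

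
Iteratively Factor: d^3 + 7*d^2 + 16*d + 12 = (d + 2)*(d^2 + 5*d + 6) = (d + 2)^2*(d + 3)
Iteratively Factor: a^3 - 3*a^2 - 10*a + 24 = (a - 2)*(a^2 - a - 12) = (a - 4)*(a - 2)*(a + 3)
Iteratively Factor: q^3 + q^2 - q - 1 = (q - 1)*(q^2 + 2*q + 1) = (q - 1)*(q + 1)*(q + 1)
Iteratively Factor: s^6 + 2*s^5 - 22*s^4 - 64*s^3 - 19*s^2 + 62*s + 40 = (s - 5)*(s^5 + 7*s^4 + 13*s^3 + s^2 - 14*s - 8) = (s - 5)*(s + 4)*(s^4 + 3*s^3 + s^2 - 3*s - 2) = (s - 5)*(s + 1)*(s + 4)*(s^3 + 2*s^2 - s - 2) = (s - 5)*(s + 1)*(s + 2)*(s + 4)*(s^2 - 1) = (s - 5)*(s + 1)^2*(s + 2)*(s + 4)*(s - 1)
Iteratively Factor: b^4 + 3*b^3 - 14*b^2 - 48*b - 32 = (b - 4)*(b^3 + 7*b^2 + 14*b + 8) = (b - 4)*(b + 4)*(b^2 + 3*b + 2) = (b - 4)*(b + 1)*(b + 4)*(b + 2)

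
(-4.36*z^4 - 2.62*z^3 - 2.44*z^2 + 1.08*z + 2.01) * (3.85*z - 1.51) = -16.786*z^5 - 3.5034*z^4 - 5.4378*z^3 + 7.8424*z^2 + 6.1077*z - 3.0351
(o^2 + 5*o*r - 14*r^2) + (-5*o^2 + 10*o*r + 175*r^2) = -4*o^2 + 15*o*r + 161*r^2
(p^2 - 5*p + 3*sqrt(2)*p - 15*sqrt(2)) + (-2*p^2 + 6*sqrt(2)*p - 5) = -p^2 - 5*p + 9*sqrt(2)*p - 15*sqrt(2) - 5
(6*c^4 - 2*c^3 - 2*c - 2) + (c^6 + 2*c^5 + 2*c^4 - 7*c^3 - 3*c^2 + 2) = c^6 + 2*c^5 + 8*c^4 - 9*c^3 - 3*c^2 - 2*c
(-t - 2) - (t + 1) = -2*t - 3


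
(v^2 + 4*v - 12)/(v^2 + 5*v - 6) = (v - 2)/(v - 1)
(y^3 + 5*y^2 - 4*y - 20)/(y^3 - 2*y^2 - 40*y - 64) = (y^2 + 3*y - 10)/(y^2 - 4*y - 32)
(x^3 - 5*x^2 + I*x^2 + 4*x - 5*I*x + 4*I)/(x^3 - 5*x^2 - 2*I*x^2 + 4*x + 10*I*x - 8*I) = (x + I)/(x - 2*I)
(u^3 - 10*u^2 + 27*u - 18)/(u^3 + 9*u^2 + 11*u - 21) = (u^2 - 9*u + 18)/(u^2 + 10*u + 21)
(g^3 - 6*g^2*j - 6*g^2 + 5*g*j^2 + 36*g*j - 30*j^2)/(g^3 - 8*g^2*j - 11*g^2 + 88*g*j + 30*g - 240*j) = (g^2 - 6*g*j + 5*j^2)/(g^2 - 8*g*j - 5*g + 40*j)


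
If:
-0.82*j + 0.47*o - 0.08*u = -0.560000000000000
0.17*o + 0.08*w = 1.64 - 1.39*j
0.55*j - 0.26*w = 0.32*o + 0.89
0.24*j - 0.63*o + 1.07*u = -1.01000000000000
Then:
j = 1.19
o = 0.76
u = -0.76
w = -1.83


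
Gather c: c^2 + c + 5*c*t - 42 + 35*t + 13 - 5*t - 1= c^2 + c*(5*t + 1) + 30*t - 30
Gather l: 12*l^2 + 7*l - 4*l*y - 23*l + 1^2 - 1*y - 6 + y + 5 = 12*l^2 + l*(-4*y - 16)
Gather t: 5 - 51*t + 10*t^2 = 10*t^2 - 51*t + 5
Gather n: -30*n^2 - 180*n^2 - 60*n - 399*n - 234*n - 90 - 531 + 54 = -210*n^2 - 693*n - 567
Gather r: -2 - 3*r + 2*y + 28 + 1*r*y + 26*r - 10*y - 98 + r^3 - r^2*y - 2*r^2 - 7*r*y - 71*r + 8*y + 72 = r^3 + r^2*(-y - 2) + r*(-6*y - 48)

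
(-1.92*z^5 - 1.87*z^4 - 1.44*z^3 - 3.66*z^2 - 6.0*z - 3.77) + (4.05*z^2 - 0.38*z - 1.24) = -1.92*z^5 - 1.87*z^4 - 1.44*z^3 + 0.39*z^2 - 6.38*z - 5.01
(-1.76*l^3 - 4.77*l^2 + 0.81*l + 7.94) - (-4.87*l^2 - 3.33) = -1.76*l^3 + 0.100000000000001*l^2 + 0.81*l + 11.27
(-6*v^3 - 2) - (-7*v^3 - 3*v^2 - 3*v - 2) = v^3 + 3*v^2 + 3*v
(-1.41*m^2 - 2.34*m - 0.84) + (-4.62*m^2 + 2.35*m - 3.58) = -6.03*m^2 + 0.0100000000000002*m - 4.42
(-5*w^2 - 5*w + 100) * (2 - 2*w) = 10*w^3 - 210*w + 200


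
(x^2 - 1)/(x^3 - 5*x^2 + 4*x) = (x + 1)/(x*(x - 4))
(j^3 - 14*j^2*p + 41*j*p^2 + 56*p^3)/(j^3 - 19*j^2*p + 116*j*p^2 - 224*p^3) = (-j - p)/(-j + 4*p)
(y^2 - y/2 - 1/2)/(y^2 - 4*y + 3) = (y + 1/2)/(y - 3)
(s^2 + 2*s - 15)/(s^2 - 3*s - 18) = (-s^2 - 2*s + 15)/(-s^2 + 3*s + 18)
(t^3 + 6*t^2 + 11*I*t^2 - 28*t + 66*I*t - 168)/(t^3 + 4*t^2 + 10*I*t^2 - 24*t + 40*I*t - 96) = (t^2 + t*(6 + 7*I) + 42*I)/(t^2 + t*(4 + 6*I) + 24*I)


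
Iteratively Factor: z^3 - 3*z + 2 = (z - 1)*(z^2 + z - 2) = (z - 1)^2*(z + 2)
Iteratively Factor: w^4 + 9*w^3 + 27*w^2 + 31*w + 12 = (w + 4)*(w^3 + 5*w^2 + 7*w + 3) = (w + 1)*(w + 4)*(w^2 + 4*w + 3) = (w + 1)*(w + 3)*(w + 4)*(w + 1)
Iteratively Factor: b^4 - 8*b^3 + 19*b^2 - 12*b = (b)*(b^3 - 8*b^2 + 19*b - 12) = b*(b - 1)*(b^2 - 7*b + 12) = b*(b - 3)*(b - 1)*(b - 4)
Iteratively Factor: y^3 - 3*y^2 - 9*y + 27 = (y - 3)*(y^2 - 9) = (y - 3)*(y + 3)*(y - 3)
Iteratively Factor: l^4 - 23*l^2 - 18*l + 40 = (l + 4)*(l^3 - 4*l^2 - 7*l + 10) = (l + 2)*(l + 4)*(l^2 - 6*l + 5) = (l - 5)*(l + 2)*(l + 4)*(l - 1)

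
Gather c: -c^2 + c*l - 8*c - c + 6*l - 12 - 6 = -c^2 + c*(l - 9) + 6*l - 18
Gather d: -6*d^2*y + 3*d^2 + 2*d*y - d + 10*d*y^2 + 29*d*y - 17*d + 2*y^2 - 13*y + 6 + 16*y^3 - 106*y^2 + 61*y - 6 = d^2*(3 - 6*y) + d*(10*y^2 + 31*y - 18) + 16*y^3 - 104*y^2 + 48*y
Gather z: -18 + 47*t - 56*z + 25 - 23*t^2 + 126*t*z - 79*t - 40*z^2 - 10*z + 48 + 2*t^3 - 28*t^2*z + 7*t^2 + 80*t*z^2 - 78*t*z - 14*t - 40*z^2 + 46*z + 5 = 2*t^3 - 16*t^2 - 46*t + z^2*(80*t - 80) + z*(-28*t^2 + 48*t - 20) + 60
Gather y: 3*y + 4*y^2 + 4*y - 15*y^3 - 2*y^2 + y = -15*y^3 + 2*y^2 + 8*y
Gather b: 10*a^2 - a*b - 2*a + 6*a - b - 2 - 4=10*a^2 + 4*a + b*(-a - 1) - 6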